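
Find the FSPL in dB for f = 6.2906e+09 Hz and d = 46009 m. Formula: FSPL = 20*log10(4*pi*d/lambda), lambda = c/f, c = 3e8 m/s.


lambda = c / f = 3.0000e+08 / 6.2906e+09 = 0.04769020 m
FSPL = 20 * log10(4*pi*46009/0.04769020) = 141.7 dB

141.7 dB


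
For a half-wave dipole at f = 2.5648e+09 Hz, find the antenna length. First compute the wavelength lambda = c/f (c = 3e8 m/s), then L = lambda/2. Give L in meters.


lambda = c / f = 3.0000e+08 / 2.5648e+09 = 0.1169682 m
L = lambda / 2 = 0.1169682 / 2 = 0.05848 m

0.05848 m


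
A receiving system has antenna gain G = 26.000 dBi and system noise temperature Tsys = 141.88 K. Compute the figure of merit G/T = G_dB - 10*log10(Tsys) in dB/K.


G/T = 26.000 - 10*log10(141.88) = 26.000 - 21.51921 = 4.481 dB/K

4.481 dB/K


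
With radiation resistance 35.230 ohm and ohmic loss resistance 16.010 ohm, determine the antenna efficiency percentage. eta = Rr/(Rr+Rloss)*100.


eta = 35.230 / (35.230 + 16.010) * 100 = 68.75%

68.75%


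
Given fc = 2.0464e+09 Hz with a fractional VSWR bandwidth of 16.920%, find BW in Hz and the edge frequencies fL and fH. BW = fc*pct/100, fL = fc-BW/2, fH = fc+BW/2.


BW = 2.0464e+09 * 16.920/100 = 3.462509e+08 Hz
fL = 2.0464e+09 - 3.462509e+08/2 = 1.873e+09 Hz
fH = 2.0464e+09 + 3.462509e+08/2 = 2.220e+09 Hz

BW=3.463e+08 Hz, fL=1.873e+09 Hz, fH=2.220e+09 Hz


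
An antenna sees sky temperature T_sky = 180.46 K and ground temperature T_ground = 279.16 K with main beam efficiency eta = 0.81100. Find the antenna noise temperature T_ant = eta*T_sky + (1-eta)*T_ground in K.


T_ant = 0.81100 * 180.46 + (1 - 0.81100) * 279.16 = 199.1 K

199.1 K


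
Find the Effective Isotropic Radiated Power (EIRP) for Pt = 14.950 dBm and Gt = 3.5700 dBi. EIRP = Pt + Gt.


EIRP = Pt + Gt = 14.950 + 3.5700 = 18.52 dBm

18.52 dBm


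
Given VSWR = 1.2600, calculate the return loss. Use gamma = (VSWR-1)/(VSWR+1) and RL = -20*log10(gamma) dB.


gamma = (1.2600 - 1) / (1.2600 + 1) = 0.1150442
RL = -20 * log10(0.1150442) = 18.78 dB

18.78 dB


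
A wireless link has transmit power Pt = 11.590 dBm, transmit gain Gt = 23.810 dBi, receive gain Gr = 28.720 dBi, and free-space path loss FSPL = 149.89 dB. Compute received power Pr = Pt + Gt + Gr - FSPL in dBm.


Pr = 11.590 + 23.810 + 28.720 - 149.89 = -85.77 dBm

-85.77 dBm


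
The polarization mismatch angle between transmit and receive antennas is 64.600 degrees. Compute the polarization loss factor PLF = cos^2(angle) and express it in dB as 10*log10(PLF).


PLF_linear = cos^2(64.600 deg) = 0.1839853
PLF_dB = 10 * log10(0.1839853) = -7.352 dB

-7.352 dB


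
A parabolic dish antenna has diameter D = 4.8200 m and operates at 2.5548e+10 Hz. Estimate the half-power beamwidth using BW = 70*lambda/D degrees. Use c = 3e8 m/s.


lambda = c / f = 3.0000e+08 / 2.5548e+10 = 0.01174260 m
BW = 70 * 0.01174260 / 4.8200 = 0.1705 deg

0.1705 deg


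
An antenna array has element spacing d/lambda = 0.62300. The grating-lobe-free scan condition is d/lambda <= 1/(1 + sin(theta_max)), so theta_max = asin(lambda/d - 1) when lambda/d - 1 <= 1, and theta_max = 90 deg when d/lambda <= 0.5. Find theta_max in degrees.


lambda/d - 1 = 1/0.62300 - 1 = 0.6051364
theta_max = asin(0.6051364) = 37.24 deg

37.24 deg


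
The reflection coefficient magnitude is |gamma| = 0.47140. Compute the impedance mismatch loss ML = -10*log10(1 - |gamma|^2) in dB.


ML = -10 * log10(1 - 0.47140^2) = -10 * log10(0.77778204) = 1.091 dB

1.091 dB


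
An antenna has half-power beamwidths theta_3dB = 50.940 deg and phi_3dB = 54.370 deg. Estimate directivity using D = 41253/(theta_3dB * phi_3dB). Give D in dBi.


D_linear = 41253 / (50.940 * 54.370) = 14.89489
D_dBi = 10 * log10(14.89489) = 11.73 dBi

11.73 dBi


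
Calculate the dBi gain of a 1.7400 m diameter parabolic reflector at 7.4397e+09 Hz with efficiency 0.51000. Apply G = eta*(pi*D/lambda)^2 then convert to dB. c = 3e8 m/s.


lambda = c / f = 3.0000e+08 / 7.4397e+09 = 0.04032421 m
G_linear = 0.51000 * (pi * 1.7400 / 0.04032421)^2 = 9372.095
G_dBi = 10 * log10(9372.095) = 39.72 dBi

39.72 dBi


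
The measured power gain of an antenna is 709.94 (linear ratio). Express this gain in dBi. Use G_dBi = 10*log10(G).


G_dBi = 10 * log10(709.94) = 28.51 dBi

28.51 dBi


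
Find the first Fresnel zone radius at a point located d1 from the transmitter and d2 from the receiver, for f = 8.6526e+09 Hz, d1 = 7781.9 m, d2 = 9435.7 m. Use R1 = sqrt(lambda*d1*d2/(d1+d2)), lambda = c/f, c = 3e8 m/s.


lambda = c / f = 3.0000e+08 / 8.6526e+09 = 0.03467166 m
R1 = sqrt(0.03467166 * 7781.9 * 9435.7 / (7781.9 + 9435.7)) = 12.16 m

12.16 m


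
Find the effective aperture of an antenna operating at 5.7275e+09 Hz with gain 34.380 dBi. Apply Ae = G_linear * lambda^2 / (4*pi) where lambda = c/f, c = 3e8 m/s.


lambda = c / f = 3.0000e+08 / 5.7275e+09 = 0.05237887 m
G_linear = 10^(34.380/10) = 2741.574
Ae = G_linear * lambda^2 / (4*pi) = 2741.574 * 0.05237887^2 / (4*pi) = 0.5986 m^2

0.5986 m^2


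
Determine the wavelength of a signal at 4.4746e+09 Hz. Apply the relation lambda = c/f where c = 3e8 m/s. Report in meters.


lambda = c / f = 3.0000e+08 / 4.4746e+09 = 0.06705 m

0.06705 m


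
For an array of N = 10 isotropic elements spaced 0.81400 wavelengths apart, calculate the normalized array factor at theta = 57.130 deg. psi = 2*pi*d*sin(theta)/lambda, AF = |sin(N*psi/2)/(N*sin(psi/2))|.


psi = 2*pi*0.81400*sin(57.130 deg) = 4.295701 rad
AF = |sin(10*4.295701/2) / (10*sin(4.295701/2))| = 0.05853

0.05853


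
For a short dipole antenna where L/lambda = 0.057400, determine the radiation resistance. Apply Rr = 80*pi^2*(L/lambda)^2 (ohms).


Rr = 80 * pi^2 * (0.057400)^2 = 80 * 9.869604 * 3.294760e-03 = 2.601 ohm

2.601 ohm


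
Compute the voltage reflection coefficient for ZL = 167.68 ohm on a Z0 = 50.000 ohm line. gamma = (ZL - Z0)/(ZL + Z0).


gamma = (167.68 - 50.000) / (167.68 + 50.000) = 0.5406

0.5406


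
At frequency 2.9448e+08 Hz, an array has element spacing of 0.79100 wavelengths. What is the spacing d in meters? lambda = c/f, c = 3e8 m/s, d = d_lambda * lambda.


lambda = c / f = 3.0000e+08 / 2.9448e+08 = 1.018745 m
d = 0.79100 * 1.018745 = 0.8058 m

0.8058 m


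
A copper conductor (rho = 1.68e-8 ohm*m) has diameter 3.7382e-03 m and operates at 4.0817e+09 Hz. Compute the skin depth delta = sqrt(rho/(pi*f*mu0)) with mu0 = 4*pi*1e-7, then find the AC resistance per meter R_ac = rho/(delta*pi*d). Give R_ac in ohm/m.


delta = sqrt(1.68e-8 / (pi * 4.0817e+09 * 4*pi*1e-7)) = 1.021067e-06 m
R_ac = 1.68e-8 / (1.021067e-06 * pi * 3.7382e-03) = 1.401 ohm/m

1.401 ohm/m


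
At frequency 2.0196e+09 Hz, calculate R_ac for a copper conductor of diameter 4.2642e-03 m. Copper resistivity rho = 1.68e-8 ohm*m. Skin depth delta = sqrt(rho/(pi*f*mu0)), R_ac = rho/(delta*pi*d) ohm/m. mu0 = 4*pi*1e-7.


delta = sqrt(1.68e-8 / (pi * 2.0196e+09 * 4*pi*1e-7)) = 1.451584e-06 m
R_ac = 1.68e-8 / (1.451584e-06 * pi * 4.2642e-03) = 0.8639 ohm/m

0.8639 ohm/m


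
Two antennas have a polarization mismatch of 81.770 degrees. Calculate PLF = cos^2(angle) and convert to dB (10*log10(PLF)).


PLF_linear = cos^2(81.770 deg) = 0.02049111
PLF_dB = 10 * log10(0.02049111) = -16.88 dB

-16.88 dB


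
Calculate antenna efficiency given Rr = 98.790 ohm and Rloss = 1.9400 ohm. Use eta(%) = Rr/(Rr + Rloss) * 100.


eta = 98.790 / (98.790 + 1.9400) * 100 = 98.07%

98.07%


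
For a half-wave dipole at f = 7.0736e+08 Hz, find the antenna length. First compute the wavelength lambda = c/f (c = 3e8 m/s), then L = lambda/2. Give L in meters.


lambda = c / f = 3.0000e+08 / 7.0736e+08 = 0.4241122 m
L = lambda / 2 = 0.4241122 / 2 = 0.2121 m

0.2121 m


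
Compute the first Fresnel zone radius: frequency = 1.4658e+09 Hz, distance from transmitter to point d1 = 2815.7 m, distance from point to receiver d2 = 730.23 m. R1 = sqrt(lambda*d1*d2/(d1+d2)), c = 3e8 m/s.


lambda = c / f = 3.0000e+08 / 1.4658e+09 = 0.2046664 m
R1 = sqrt(0.2046664 * 2815.7 * 730.23 / (2815.7 + 730.23)) = 10.89 m

10.89 m


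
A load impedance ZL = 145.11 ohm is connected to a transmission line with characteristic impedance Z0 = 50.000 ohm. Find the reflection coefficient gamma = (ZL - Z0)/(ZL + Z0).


gamma = (145.11 - 50.000) / (145.11 + 50.000) = 0.4875

0.4875


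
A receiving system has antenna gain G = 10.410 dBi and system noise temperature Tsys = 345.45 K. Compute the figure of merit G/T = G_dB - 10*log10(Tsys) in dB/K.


G/T = 10.410 - 10*log10(345.45) = 10.410 - 25.38385 = -14.97 dB/K

-14.97 dB/K


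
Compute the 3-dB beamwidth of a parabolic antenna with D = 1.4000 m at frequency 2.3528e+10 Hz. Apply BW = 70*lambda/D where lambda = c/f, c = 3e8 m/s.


lambda = c / f = 3.0000e+08 / 2.3528e+10 = 0.01275077 m
BW = 70 * 0.01275077 / 1.4000 = 0.6375 deg

0.6375 deg


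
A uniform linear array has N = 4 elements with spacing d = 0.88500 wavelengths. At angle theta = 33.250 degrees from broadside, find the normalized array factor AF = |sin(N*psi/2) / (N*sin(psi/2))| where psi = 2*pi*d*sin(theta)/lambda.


psi = 2*pi*0.88500*sin(33.250 deg) = 3.048850 rad
AF = |sin(4*3.048850/2) / (4*sin(3.048850/2))| = 0.04616

0.04616


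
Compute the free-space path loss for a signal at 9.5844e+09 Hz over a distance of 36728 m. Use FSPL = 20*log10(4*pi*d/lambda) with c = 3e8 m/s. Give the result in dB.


lambda = c / f = 3.0000e+08 / 9.5844e+09 = 0.03130086 m
FSPL = 20 * log10(4*pi*36728/0.03130086) = 143.4 dB

143.4 dB


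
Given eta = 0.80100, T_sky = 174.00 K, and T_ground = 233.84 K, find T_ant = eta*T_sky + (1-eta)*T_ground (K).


T_ant = 0.80100 * 174.00 + (1 - 0.80100) * 233.84 = 185.9 K

185.9 K


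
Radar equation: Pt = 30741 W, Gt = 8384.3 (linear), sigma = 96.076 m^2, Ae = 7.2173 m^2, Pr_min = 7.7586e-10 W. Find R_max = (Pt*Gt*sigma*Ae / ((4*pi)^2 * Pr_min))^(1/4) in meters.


R^4 = 30741*8384.3*96.076*7.2173 / ((4*pi)^2 * 7.7586e-10) = 1.458718e+18
R_max = 1.458718e+18^0.25 = 34753 m

34753 m


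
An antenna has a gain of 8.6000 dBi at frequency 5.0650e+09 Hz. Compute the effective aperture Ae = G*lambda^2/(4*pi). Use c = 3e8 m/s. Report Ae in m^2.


lambda = c / f = 3.0000e+08 / 5.0650e+09 = 0.05923001 m
G_linear = 10^(8.6000/10) = 7.244360
Ae = G_linear * lambda^2 / (4*pi) = 7.244360 * 0.05923001^2 / (4*pi) = 2.022e-03 m^2

2.022e-03 m^2


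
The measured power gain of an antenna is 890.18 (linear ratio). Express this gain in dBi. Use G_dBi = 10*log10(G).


G_dBi = 10 * log10(890.18) = 29.49 dBi

29.49 dBi


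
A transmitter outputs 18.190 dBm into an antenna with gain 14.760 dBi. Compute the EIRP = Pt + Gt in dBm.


EIRP = Pt + Gt = 18.190 + 14.760 = 32.95 dBm

32.95 dBm


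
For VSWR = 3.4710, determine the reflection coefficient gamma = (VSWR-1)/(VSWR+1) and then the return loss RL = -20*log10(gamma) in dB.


gamma = (3.4710 - 1) / (3.4710 + 1) = 0.5526728
RL = -20 * log10(0.5526728) = 5.151 dB

5.151 dB


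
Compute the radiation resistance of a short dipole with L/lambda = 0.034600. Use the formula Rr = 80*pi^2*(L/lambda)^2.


Rr = 80 * pi^2 * (0.034600)^2 = 80 * 9.869604 * 1.197160e-03 = 0.9452 ohm

0.9452 ohm


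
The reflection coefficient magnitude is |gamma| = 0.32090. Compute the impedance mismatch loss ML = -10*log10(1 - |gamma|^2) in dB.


ML = -10 * log10(1 - 0.32090^2) = -10 * log10(0.89702319) = 0.4720 dB

0.4720 dB


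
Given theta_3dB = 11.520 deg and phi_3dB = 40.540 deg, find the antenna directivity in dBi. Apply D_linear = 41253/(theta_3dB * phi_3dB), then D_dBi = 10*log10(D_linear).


D_linear = 41253 / (11.520 * 40.540) = 88.33225
D_dBi = 10 * log10(88.33225) = 19.46 dBi

19.46 dBi


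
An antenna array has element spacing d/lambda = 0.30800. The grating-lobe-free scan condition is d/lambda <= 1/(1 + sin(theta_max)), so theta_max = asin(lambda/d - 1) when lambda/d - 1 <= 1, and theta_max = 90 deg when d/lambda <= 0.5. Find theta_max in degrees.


lambda/d - 1 = 1/0.30800 - 1 = 2.246753 >= 1
d/lambda <= 0.5, so the array can scan to endfire without grating lobes: theta_max = 90 deg

90 deg


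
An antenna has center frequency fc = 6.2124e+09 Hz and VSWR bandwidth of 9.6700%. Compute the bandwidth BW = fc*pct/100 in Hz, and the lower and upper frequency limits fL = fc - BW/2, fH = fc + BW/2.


BW = 6.2124e+09 * 9.6700/100 = 6.007391e+08 Hz
fL = 6.2124e+09 - 6.007391e+08/2 = 5.912e+09 Hz
fH = 6.2124e+09 + 6.007391e+08/2 = 6.513e+09 Hz

BW=6.007e+08 Hz, fL=5.912e+09 Hz, fH=6.513e+09 Hz


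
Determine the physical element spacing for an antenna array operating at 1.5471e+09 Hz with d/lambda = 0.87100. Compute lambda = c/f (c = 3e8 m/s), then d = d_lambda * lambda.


lambda = c / f = 3.0000e+08 / 1.5471e+09 = 0.1939112 m
d = 0.87100 * 0.1939112 = 0.1689 m

0.1689 m


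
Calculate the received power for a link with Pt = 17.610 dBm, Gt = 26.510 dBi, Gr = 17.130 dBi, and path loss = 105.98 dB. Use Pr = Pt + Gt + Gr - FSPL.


Pr = 17.610 + 26.510 + 17.130 - 105.98 = -44.73 dBm

-44.73 dBm


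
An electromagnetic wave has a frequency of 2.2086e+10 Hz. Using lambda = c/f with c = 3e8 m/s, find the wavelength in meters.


lambda = c / f = 3.0000e+08 / 2.2086e+10 = 0.01358 m

0.01358 m


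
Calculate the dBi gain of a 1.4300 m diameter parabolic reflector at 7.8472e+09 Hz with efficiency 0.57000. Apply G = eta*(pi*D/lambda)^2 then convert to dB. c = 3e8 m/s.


lambda = c / f = 3.0000e+08 / 7.8472e+09 = 0.03823020 m
G_linear = 0.57000 * (pi * 1.4300 / 0.03823020)^2 = 7871.066
G_dBi = 10 * log10(7871.066) = 38.96 dBi

38.96 dBi


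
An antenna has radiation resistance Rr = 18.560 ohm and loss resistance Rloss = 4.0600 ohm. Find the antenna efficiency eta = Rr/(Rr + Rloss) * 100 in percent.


eta = 18.560 / (18.560 + 4.0600) * 100 = 82.05%

82.05%


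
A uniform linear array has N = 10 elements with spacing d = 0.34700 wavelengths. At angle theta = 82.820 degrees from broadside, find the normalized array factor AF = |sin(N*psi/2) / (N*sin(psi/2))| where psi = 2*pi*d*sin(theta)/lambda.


psi = 2*pi*0.34700*sin(82.820 deg) = 2.163169 rad
AF = |sin(10*2.163169/2) / (10*sin(2.163169/2))| = 0.1115

0.1115


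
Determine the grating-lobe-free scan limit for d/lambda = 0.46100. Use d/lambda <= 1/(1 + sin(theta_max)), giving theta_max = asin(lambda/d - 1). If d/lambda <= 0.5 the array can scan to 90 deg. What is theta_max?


lambda/d - 1 = 1/0.46100 - 1 = 1.169197 >= 1
d/lambda <= 0.5, so the array can scan to endfire without grating lobes: theta_max = 90 deg

90 deg


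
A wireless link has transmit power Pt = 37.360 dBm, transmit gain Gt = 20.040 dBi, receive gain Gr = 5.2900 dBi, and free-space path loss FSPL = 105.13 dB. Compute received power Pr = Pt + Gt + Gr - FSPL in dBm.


Pr = 37.360 + 20.040 + 5.2900 - 105.13 = -42.44 dBm

-42.44 dBm


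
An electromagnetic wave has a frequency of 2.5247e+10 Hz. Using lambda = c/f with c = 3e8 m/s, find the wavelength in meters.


lambda = c / f = 3.0000e+08 / 2.5247e+10 = 0.01188 m

0.01188 m


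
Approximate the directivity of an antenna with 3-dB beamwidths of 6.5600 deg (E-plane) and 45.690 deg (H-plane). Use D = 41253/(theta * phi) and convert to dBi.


D_linear = 41253 / (6.5600 * 45.690) = 137.6355
D_dBi = 10 * log10(137.6355) = 21.39 dBi

21.39 dBi


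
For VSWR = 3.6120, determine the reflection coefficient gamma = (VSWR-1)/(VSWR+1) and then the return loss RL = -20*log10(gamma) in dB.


gamma = (3.6120 - 1) / (3.6120 + 1) = 0.5663487
RL = -20 * log10(0.5663487) = 4.938 dB

4.938 dB


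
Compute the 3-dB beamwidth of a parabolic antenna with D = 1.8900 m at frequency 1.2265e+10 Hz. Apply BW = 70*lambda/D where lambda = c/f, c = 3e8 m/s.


lambda = c / f = 3.0000e+08 / 1.2265e+10 = 0.02445985 m
BW = 70 * 0.02445985 / 1.8900 = 0.9059 deg

0.9059 deg


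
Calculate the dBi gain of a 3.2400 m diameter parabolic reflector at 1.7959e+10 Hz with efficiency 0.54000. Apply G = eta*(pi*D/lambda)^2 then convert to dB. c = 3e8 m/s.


lambda = c / f = 3.0000e+08 / 1.7959e+10 = 0.01670472 m
G_linear = 0.54000 * (pi * 3.2400 / 0.01670472)^2 = 200495.7
G_dBi = 10 * log10(200495.7) = 53.02 dBi

53.02 dBi


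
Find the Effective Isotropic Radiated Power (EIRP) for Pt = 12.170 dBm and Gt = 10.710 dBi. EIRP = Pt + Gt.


EIRP = Pt + Gt = 12.170 + 10.710 = 22.88 dBm

22.88 dBm


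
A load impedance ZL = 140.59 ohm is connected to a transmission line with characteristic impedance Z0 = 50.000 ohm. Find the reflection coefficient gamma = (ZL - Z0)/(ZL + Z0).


gamma = (140.59 - 50.000) / (140.59 + 50.000) = 0.4753

0.4753


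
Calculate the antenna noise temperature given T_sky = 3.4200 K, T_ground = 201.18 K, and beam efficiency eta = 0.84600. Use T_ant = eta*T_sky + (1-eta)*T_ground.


T_ant = 0.84600 * 3.4200 + (1 - 0.84600) * 201.18 = 33.88 K

33.88 K


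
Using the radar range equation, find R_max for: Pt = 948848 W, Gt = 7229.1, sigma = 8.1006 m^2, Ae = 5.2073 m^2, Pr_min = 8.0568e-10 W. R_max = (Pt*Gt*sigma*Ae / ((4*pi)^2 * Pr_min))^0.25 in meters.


R^4 = 948848*7229.1*8.1006*5.2073 / ((4*pi)^2 * 8.0568e-10) = 2.274198e+18
R_max = 2.274198e+18^0.25 = 38834 m

38834 m


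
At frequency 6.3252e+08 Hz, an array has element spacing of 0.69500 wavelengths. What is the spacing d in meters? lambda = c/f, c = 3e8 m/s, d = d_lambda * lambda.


lambda = c / f = 3.0000e+08 / 6.3252e+08 = 0.4742933 m
d = 0.69500 * 0.4742933 = 0.3296 m

0.3296 m


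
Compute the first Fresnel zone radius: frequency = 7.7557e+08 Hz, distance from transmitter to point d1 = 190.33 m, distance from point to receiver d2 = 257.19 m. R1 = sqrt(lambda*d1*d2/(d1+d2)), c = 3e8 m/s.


lambda = c / f = 3.0000e+08 / 7.7557e+08 = 0.3868123 m
R1 = sqrt(0.3868123 * 190.33 * 257.19 / (190.33 + 257.19)) = 6.505 m

6.505 m


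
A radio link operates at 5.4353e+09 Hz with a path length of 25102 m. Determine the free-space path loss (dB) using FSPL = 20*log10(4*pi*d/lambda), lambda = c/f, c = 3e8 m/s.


lambda = c / f = 3.0000e+08 / 5.4353e+09 = 0.05519475 m
FSPL = 20 * log10(4*pi*25102/0.05519475) = 135.1 dB

135.1 dB


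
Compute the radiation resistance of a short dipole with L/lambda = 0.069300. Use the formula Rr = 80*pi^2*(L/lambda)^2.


Rr = 80 * pi^2 * (0.069300)^2 = 80 * 9.869604 * 4.802490e-03 = 3.792 ohm

3.792 ohm


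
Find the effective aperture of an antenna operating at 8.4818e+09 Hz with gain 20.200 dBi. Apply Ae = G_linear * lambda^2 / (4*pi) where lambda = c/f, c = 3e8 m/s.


lambda = c / f = 3.0000e+08 / 8.4818e+09 = 0.03536985 m
G_linear = 10^(20.200/10) = 104.7129
Ae = G_linear * lambda^2 / (4*pi) = 104.7129 * 0.03536985^2 / (4*pi) = 0.01042 m^2

0.01042 m^2


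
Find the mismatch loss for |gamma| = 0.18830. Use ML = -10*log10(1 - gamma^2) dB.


ML = -10 * log10(1 - 0.18830^2) = -10 * log10(0.96454311) = 0.1568 dB

0.1568 dB


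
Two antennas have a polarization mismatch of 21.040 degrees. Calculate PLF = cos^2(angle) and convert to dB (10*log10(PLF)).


PLF_linear = cos^2(21.040 deg) = 0.8711049
PLF_dB = 10 * log10(0.8711049) = -0.5993 dB

-0.5993 dB


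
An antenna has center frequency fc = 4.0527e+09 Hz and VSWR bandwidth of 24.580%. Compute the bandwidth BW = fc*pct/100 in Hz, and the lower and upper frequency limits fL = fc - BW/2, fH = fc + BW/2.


BW = 4.0527e+09 * 24.580/100 = 9.961537e+08 Hz
fL = 4.0527e+09 - 9.961537e+08/2 = 3.555e+09 Hz
fH = 4.0527e+09 + 9.961537e+08/2 = 4.551e+09 Hz

BW=9.962e+08 Hz, fL=3.555e+09 Hz, fH=4.551e+09 Hz


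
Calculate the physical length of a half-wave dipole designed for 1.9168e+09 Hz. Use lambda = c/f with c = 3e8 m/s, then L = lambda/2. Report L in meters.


lambda = c / f = 3.0000e+08 / 1.9168e+09 = 0.1565109 m
L = lambda / 2 = 0.1565109 / 2 = 0.07826 m

0.07826 m


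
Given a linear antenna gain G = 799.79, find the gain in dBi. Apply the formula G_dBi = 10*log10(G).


G_dBi = 10 * log10(799.79) = 29.03 dBi

29.03 dBi


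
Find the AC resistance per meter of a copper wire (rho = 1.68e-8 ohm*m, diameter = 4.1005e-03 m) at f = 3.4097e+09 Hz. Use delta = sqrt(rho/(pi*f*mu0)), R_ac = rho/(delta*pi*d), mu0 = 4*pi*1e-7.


delta = sqrt(1.68e-8 / (pi * 3.4097e+09 * 4*pi*1e-7)) = 1.117163e-06 m
R_ac = 1.68e-8 / (1.117163e-06 * pi * 4.1005e-03) = 1.167 ohm/m

1.167 ohm/m


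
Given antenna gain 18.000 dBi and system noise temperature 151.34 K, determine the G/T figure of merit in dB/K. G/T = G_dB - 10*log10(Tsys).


G/T = 18.000 - 10*log10(151.34) = 18.000 - 21.79954 = -3.800 dB/K

-3.800 dB/K


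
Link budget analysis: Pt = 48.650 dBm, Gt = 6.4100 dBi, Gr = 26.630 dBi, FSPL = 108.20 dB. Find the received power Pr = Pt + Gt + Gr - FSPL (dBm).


Pr = 48.650 + 6.4100 + 26.630 - 108.20 = -26.51 dBm

-26.51 dBm


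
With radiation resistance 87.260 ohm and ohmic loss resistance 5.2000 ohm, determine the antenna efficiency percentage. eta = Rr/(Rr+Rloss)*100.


eta = 87.260 / (87.260 + 5.2000) * 100 = 94.38%

94.38%


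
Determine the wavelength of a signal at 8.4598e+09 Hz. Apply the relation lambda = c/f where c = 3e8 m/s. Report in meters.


lambda = c / f = 3.0000e+08 / 8.4598e+09 = 0.03546 m

0.03546 m


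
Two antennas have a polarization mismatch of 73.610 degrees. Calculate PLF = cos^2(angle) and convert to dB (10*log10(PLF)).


PLF_linear = cos^2(73.610 deg) = 0.07962218
PLF_dB = 10 * log10(0.07962218) = -10.99 dB

-10.99 dB


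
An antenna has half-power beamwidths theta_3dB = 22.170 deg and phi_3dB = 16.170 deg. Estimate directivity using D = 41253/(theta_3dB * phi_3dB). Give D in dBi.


D_linear = 41253 / (22.170 * 16.170) = 115.0747
D_dBi = 10 * log10(115.0747) = 20.61 dBi

20.61 dBi


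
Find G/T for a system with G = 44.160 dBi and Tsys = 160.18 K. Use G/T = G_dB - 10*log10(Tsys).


G/T = 44.160 - 10*log10(160.18) = 44.160 - 22.04608 = 22.11 dB/K

22.11 dB/K


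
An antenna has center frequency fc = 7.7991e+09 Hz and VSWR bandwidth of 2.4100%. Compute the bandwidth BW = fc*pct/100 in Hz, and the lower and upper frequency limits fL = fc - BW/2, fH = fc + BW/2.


BW = 7.7991e+09 * 2.4100/100 = 1.879583e+08 Hz
fL = 7.7991e+09 - 1.879583e+08/2 = 7.705e+09 Hz
fH = 7.7991e+09 + 1.879583e+08/2 = 7.893e+09 Hz

BW=1.880e+08 Hz, fL=7.705e+09 Hz, fH=7.893e+09 Hz


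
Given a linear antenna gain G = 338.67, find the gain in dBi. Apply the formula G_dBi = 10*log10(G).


G_dBi = 10 * log10(338.67) = 25.30 dBi

25.30 dBi


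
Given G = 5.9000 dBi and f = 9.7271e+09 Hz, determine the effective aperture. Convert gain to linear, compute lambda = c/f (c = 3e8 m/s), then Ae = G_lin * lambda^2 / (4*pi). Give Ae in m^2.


lambda = c / f = 3.0000e+08 / 9.7271e+09 = 0.03084167 m
G_linear = 10^(5.9000/10) = 3.890451
Ae = G_linear * lambda^2 / (4*pi) = 3.890451 * 0.03084167^2 / (4*pi) = 2.945e-04 m^2

2.945e-04 m^2


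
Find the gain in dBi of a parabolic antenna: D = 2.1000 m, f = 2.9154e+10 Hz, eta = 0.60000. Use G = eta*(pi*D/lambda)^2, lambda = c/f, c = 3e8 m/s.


lambda = c / f = 3.0000e+08 / 2.9154e+10 = 0.01029018 m
G_linear = 0.60000 * (pi * 2.1000 / 0.01029018)^2 = 246628.7
G_dBi = 10 * log10(246628.7) = 53.92 dBi

53.92 dBi


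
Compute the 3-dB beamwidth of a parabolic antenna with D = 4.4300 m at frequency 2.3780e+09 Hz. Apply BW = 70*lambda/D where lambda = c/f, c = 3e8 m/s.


lambda = c / f = 3.0000e+08 / 2.3780e+09 = 0.1261564 m
BW = 70 * 0.1261564 / 4.4300 = 1.993 deg

1.993 deg


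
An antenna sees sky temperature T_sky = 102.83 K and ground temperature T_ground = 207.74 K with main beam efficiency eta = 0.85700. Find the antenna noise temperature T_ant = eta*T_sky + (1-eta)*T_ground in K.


T_ant = 0.85700 * 102.83 + (1 - 0.85700) * 207.74 = 117.8 K

117.8 K


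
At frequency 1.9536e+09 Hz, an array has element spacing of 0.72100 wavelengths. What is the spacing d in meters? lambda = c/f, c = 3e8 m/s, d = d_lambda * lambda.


lambda = c / f = 3.0000e+08 / 1.9536e+09 = 0.1535627 m
d = 0.72100 * 0.1535627 = 0.1107 m

0.1107 m


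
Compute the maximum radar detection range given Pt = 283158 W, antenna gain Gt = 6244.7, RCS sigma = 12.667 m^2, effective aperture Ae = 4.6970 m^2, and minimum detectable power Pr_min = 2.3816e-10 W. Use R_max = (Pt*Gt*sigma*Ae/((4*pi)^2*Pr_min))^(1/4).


R^4 = 283158*6244.7*12.667*4.6970 / ((4*pi)^2 * 2.3816e-10) = 2.797346e+18
R_max = 2.797346e+18^0.25 = 40897 m

40897 m


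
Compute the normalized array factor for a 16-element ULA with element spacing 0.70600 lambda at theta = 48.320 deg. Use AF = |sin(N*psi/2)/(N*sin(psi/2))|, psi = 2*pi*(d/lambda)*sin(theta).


psi = 2*pi*0.70600*sin(48.320 deg) = 3.313064 rad
AF = |sin(16*3.313064/2) / (16*sin(3.313064/2))| = 0.06149

0.06149


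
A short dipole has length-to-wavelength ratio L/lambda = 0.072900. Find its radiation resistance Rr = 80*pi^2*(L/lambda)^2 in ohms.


Rr = 80 * pi^2 * (0.072900)^2 = 80 * 9.869604 * 5.314410e-03 = 4.196 ohm

4.196 ohm


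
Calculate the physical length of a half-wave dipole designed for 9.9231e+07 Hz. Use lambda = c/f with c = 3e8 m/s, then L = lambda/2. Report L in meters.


lambda = c / f = 3.0000e+08 / 9.9231e+07 = 3.023249 m
L = lambda / 2 = 3.023249 / 2 = 1.512 m

1.512 m


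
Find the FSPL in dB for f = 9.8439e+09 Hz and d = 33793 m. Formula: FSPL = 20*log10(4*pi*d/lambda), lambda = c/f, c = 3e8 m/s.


lambda = c / f = 3.0000e+08 / 9.8439e+09 = 0.03047573 m
FSPL = 20 * log10(4*pi*33793/0.03047573) = 142.9 dB

142.9 dB


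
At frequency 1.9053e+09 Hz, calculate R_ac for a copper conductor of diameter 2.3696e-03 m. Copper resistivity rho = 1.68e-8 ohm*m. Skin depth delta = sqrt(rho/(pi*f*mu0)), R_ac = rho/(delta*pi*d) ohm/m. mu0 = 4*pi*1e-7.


delta = sqrt(1.68e-8 / (pi * 1.9053e+09 * 4*pi*1e-7)) = 1.494490e-06 m
R_ac = 1.68e-8 / (1.494490e-06 * pi * 2.3696e-03) = 1.510 ohm/m

1.510 ohm/m


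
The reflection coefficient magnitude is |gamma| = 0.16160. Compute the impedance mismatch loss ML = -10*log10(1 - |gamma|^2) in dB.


ML = -10 * log10(1 - 0.16160^2) = -10 * log10(0.97388544) = 0.1149 dB

0.1149 dB


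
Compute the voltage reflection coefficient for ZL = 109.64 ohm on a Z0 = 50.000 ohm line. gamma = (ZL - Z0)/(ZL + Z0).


gamma = (109.64 - 50.000) / (109.64 + 50.000) = 0.3736

0.3736


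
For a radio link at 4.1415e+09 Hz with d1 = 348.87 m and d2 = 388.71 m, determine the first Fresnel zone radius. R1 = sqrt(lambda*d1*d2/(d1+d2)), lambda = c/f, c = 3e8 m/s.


lambda = c / f = 3.0000e+08 / 4.1415e+09 = 0.07243752 m
R1 = sqrt(0.07243752 * 348.87 * 388.71 / (348.87 + 388.71)) = 3.649 m

3.649 m


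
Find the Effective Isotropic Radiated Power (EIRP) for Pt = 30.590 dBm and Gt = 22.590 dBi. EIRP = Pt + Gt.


EIRP = Pt + Gt = 30.590 + 22.590 = 53.18 dBm

53.18 dBm


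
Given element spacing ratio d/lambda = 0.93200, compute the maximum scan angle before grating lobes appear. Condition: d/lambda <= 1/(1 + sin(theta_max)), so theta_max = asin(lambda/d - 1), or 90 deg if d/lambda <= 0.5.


lambda/d - 1 = 1/0.93200 - 1 = 0.07296137
theta_max = asin(0.07296137) = 4.184 deg

4.184 deg


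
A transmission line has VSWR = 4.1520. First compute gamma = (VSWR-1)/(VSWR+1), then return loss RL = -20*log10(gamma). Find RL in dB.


gamma = (4.1520 - 1) / (4.1520 + 1) = 0.6118012
RL = -20 * log10(0.6118012) = 4.268 dB

4.268 dB


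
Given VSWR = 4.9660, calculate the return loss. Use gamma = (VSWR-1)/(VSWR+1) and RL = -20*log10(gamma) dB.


gamma = (4.9660 - 1) / (4.9660 + 1) = 0.6647670
RL = -20 * log10(0.6647670) = 3.547 dB

3.547 dB


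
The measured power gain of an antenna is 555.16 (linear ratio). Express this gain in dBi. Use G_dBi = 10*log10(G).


G_dBi = 10 * log10(555.16) = 27.44 dBi

27.44 dBi


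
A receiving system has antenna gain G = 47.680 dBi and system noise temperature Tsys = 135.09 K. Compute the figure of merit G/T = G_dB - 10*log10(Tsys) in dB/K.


G/T = 47.680 - 10*log10(135.09) = 47.680 - 21.30623 = 26.37 dB/K

26.37 dB/K


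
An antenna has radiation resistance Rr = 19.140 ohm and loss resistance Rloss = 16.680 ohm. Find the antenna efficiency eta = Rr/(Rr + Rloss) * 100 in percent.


eta = 19.140 / (19.140 + 16.680) * 100 = 53.43%

53.43%


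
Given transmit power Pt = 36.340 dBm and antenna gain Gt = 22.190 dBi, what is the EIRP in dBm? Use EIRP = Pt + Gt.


EIRP = Pt + Gt = 36.340 + 22.190 = 58.53 dBm

58.53 dBm


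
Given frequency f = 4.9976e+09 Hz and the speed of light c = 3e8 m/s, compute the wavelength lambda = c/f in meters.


lambda = c / f = 3.0000e+08 / 4.9976e+09 = 0.06003 m

0.06003 m


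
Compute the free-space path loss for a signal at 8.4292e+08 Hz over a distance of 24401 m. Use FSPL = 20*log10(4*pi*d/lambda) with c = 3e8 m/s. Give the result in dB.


lambda = c / f = 3.0000e+08 / 8.4292e+08 = 0.3559057 m
FSPL = 20 * log10(4*pi*24401/0.3559057) = 118.7 dB

118.7 dB


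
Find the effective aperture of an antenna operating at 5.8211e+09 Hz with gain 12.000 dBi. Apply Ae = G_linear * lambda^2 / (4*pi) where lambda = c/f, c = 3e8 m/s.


lambda = c / f = 3.0000e+08 / 5.8211e+09 = 0.05153665 m
G_linear = 10^(12.000/10) = 15.84893
Ae = G_linear * lambda^2 / (4*pi) = 15.84893 * 0.05153665^2 / (4*pi) = 3.350e-03 m^2

3.350e-03 m^2


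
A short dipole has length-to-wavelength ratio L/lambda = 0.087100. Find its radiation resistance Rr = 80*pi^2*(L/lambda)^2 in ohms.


Rr = 80 * pi^2 * (0.087100)^2 = 80 * 9.869604 * 7.586410e-03 = 5.990 ohm

5.990 ohm


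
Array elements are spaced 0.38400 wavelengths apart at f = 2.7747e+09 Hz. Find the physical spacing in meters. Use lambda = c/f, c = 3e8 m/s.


lambda = c / f = 3.0000e+08 / 2.7747e+09 = 0.1081198 m
d = 0.38400 * 0.1081198 = 0.04152 m

0.04152 m


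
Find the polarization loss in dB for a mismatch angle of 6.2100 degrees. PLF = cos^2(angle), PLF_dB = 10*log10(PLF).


PLF_linear = cos^2(6.2100 deg) = 0.9882986
PLF_dB = 10 * log10(0.9882986) = -0.05112 dB

-0.05112 dB


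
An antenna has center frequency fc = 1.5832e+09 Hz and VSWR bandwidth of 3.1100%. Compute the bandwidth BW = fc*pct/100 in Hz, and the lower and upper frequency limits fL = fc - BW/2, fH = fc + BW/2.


BW = 1.5832e+09 * 3.1100/100 = 4.923752e+07 Hz
fL = 1.5832e+09 - 4.923752e+07/2 = 1.559e+09 Hz
fH = 1.5832e+09 + 4.923752e+07/2 = 1.608e+09 Hz

BW=4.924e+07 Hz, fL=1.559e+09 Hz, fH=1.608e+09 Hz


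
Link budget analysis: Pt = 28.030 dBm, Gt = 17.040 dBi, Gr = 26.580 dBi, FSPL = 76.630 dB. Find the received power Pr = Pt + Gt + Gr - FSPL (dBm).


Pr = 28.030 + 17.040 + 26.580 - 76.630 = -4.98 dBm

-4.98 dBm


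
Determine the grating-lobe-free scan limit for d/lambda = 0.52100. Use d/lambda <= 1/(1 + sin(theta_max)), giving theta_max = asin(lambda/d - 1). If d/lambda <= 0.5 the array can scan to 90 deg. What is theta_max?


lambda/d - 1 = 1/0.52100 - 1 = 0.9193858
theta_max = asin(0.9193858) = 66.84 deg

66.84 deg


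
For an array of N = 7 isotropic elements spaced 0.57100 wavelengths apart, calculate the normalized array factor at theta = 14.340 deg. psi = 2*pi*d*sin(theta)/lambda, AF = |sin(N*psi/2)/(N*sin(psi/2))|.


psi = 2*pi*0.57100*sin(14.340 deg) = 0.8885849 rad
AF = |sin(7*0.8885849/2) / (7*sin(0.8885849/2))| = 0.01048

0.01048


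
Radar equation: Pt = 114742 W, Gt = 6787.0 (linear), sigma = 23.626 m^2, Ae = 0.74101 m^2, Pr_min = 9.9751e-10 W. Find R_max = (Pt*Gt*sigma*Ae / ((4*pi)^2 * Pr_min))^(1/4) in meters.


R^4 = 114742*6787.0*23.626*0.74101 / ((4*pi)^2 * 9.9751e-10) = 8.655209e+16
R_max = 8.655209e+16^0.25 = 17152 m

17152 m


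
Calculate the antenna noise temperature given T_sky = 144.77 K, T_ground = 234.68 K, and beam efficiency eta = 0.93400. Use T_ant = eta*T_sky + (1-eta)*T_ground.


T_ant = 0.93400 * 144.77 + (1 - 0.93400) * 234.68 = 150.7 K

150.7 K


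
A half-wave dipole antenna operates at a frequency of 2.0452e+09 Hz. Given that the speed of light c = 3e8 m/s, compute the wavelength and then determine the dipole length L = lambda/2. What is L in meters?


lambda = c / f = 3.0000e+08 / 2.0452e+09 = 0.1466849 m
L = lambda / 2 = 0.1466849 / 2 = 0.07334 m

0.07334 m


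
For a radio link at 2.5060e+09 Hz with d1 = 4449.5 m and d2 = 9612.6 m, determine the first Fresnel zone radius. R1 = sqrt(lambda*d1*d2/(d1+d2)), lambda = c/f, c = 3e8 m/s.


lambda = c / f = 3.0000e+08 / 2.5060e+09 = 0.1197127 m
R1 = sqrt(0.1197127 * 4449.5 * 9612.6 / (4449.5 + 9612.6)) = 19.08 m

19.08 m


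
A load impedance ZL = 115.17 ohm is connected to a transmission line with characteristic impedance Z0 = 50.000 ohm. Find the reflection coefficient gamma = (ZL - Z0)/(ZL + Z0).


gamma = (115.17 - 50.000) / (115.17 + 50.000) = 0.3946

0.3946


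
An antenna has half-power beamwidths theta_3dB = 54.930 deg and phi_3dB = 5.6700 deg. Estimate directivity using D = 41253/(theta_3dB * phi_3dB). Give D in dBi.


D_linear = 41253 / (54.930 * 5.6700) = 132.4533
D_dBi = 10 * log10(132.4533) = 21.22 dBi

21.22 dBi


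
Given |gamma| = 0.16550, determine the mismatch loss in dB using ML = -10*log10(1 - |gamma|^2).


ML = -10 * log10(1 - 0.16550^2) = -10 * log10(0.97260975) = 0.1206 dB

0.1206 dB


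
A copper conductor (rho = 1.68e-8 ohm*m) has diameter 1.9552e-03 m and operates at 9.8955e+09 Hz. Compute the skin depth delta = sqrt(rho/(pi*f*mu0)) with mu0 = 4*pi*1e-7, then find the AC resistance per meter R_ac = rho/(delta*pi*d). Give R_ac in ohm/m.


delta = sqrt(1.68e-8 / (pi * 9.8955e+09 * 4*pi*1e-7)) = 6.557766e-07 m
R_ac = 1.68e-8 / (6.557766e-07 * pi * 1.9552e-03) = 4.171 ohm/m

4.171 ohm/m


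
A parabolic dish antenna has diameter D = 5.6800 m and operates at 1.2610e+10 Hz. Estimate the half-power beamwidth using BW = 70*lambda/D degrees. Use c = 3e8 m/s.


lambda = c / f = 3.0000e+08 / 1.2610e+10 = 0.02379064 m
BW = 70 * 0.02379064 / 5.6800 = 0.2932 deg

0.2932 deg


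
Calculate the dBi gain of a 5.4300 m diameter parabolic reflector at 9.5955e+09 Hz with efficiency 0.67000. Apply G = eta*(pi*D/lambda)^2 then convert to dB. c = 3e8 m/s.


lambda = c / f = 3.0000e+08 / 9.5955e+09 = 0.03126466 m
G_linear = 0.67000 * (pi * 5.4300 / 0.03126466)^2 = 199465.0
G_dBi = 10 * log10(199465.0) = 53.00 dBi

53.00 dBi


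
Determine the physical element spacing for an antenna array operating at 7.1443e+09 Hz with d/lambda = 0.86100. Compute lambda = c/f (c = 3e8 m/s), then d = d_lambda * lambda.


lambda = c / f = 3.0000e+08 / 7.1443e+09 = 0.04199152 m
d = 0.86100 * 0.04199152 = 0.03615 m

0.03615 m


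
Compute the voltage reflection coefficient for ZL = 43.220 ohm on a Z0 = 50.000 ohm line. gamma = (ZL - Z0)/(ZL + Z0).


gamma = (43.220 - 50.000) / (43.220 + 50.000) = -0.07273

-0.07273


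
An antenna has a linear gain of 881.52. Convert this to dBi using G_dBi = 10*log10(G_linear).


G_dBi = 10 * log10(881.52) = 29.45 dBi

29.45 dBi


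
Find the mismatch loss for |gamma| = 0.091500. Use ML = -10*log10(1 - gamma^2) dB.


ML = -10 * log10(1 - 0.091500^2) = -10 * log10(0.99162775) = 0.03651 dB

0.03651 dB


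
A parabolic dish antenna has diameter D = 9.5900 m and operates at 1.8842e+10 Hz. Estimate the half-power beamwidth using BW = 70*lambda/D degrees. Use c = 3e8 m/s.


lambda = c / f = 3.0000e+08 / 1.8842e+10 = 0.01592188 m
BW = 70 * 0.01592188 / 9.5900 = 0.1162 deg

0.1162 deg


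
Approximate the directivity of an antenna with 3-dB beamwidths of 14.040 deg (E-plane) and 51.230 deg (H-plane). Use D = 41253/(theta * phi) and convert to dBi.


D_linear = 41253 / (14.040 * 51.230) = 57.35405
D_dBi = 10 * log10(57.35405) = 17.59 dBi

17.59 dBi


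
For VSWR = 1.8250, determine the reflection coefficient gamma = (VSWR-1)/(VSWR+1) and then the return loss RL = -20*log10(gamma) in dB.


gamma = (1.8250 - 1) / (1.8250 + 1) = 0.2920354
RL = -20 * log10(0.2920354) = 10.69 dB

10.69 dB


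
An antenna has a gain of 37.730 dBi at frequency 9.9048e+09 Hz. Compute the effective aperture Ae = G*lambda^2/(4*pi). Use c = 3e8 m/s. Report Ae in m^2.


lambda = c / f = 3.0000e+08 / 9.9048e+09 = 0.03028835 m
G_linear = 10^(37.730/10) = 5929.253
Ae = G_linear * lambda^2 / (4*pi) = 5929.253 * 0.03028835^2 / (4*pi) = 0.4329 m^2

0.4329 m^2


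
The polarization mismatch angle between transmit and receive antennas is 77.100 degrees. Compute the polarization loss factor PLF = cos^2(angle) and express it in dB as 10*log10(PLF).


PLF_linear = cos^2(77.100 deg) = 0.04984061
PLF_dB = 10 * log10(0.04984061) = -13.02 dB

-13.02 dB


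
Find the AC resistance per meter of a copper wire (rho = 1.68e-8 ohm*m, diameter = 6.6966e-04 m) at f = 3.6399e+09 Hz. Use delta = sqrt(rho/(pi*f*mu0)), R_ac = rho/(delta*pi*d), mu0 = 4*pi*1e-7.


delta = sqrt(1.68e-8 / (pi * 3.6399e+09 * 4*pi*1e-7)) = 1.081260e-06 m
R_ac = 1.68e-8 / (1.081260e-06 * pi * 6.6966e-04) = 7.385 ohm/m

7.385 ohm/m


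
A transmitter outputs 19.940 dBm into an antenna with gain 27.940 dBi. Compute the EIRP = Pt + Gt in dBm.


EIRP = Pt + Gt = 19.940 + 27.940 = 47.88 dBm

47.88 dBm


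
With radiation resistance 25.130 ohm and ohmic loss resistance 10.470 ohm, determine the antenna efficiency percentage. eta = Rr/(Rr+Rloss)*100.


eta = 25.130 / (25.130 + 10.470) * 100 = 70.59%

70.59%


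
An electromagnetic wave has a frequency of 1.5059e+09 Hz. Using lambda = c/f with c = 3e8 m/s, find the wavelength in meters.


lambda = c / f = 3.0000e+08 / 1.5059e+09 = 0.1992 m

0.1992 m


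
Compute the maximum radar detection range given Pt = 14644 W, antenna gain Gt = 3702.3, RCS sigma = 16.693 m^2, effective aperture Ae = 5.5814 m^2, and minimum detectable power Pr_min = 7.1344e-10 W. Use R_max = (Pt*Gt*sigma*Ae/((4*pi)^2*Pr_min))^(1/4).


R^4 = 14644*3702.3*16.693*5.5814 / ((4*pi)^2 * 7.1344e-10) = 4.483650e+16
R_max = 4.483650e+16^0.25 = 14552 m

14552 m


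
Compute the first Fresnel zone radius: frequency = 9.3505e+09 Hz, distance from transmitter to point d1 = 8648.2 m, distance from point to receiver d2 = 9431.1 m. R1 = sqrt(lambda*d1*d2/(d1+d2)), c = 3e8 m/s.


lambda = c / f = 3.0000e+08 / 9.3505e+09 = 0.03208385 m
R1 = sqrt(0.03208385 * 8648.2 * 9431.1 / (8648.2 + 9431.1)) = 12.03 m

12.03 m


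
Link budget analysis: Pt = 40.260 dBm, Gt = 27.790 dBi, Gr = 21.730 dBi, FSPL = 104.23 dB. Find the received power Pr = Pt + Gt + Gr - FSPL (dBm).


Pr = 40.260 + 27.790 + 21.730 - 104.23 = -14.45 dBm

-14.45 dBm


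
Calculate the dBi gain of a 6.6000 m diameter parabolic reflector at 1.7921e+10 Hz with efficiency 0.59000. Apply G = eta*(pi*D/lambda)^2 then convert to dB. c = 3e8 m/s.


lambda = c / f = 3.0000e+08 / 1.7921e+10 = 0.01674014 m
G_linear = 0.59000 * (pi * 6.6000 / 0.01674014)^2 = 905151.9
G_dBi = 10 * log10(905151.9) = 59.57 dBi

59.57 dBi


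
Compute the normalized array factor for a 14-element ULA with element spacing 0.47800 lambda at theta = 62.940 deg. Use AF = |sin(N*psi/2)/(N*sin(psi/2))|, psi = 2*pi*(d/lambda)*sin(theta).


psi = 2*pi*0.47800*sin(62.940 deg) = 2.674586 rad
AF = |sin(14*2.674586/2) / (14*sin(2.674586/2))| = 9.332e-03

9.332e-03


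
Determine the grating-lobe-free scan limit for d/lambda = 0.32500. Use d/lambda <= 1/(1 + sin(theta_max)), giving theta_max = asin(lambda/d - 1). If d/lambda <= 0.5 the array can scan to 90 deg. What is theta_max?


lambda/d - 1 = 1/0.32500 - 1 = 2.076923 >= 1
d/lambda <= 0.5, so the array can scan to endfire without grating lobes: theta_max = 90 deg

90 deg


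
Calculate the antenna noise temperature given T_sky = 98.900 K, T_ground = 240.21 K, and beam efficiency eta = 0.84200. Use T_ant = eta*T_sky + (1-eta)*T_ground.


T_ant = 0.84200 * 98.900 + (1 - 0.84200) * 240.21 = 121.2 K

121.2 K


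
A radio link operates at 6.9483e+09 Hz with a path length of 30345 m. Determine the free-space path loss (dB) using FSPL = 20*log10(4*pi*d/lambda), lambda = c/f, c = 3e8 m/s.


lambda = c / f = 3.0000e+08 / 6.9483e+09 = 0.04317603 m
FSPL = 20 * log10(4*pi*30345/0.04317603) = 138.9 dB

138.9 dB
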